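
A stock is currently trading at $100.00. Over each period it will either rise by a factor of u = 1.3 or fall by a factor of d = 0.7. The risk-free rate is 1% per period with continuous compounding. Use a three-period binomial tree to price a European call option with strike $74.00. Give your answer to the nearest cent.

Risk-neutral probability p = (e^0.01 − 0.7)/(1.3 − 0.7) = 0.3101/0.6000 = 0.5168
Terminal stock prices: S_uuu = 219.7, S_uud = 118.3, S_udd = 63.7, S_ddd = 34.3
Terminal payoffs (S − K): max(145.7, 0) = 145.7, max(44.3, 0) = 44.3, max(-10.3, 0) = 0, max(-39.7, 0) = 0
Node uu (S = 169): V_uu = e^(−0.01)·[0.5168·145.7000 + 0.4832·44.3000] = 95.7363
Node ud (S = 91): V_ud = e^(−0.01)·[0.5168·44.3000 + 0.4832·0.0000] = 22.6643
Node dd (S = 49): V_dd = e^(−0.01)·[0.5168·0.0000 + 0.4832·0.0000] = 0.0000
Node u (S = 130): V_u = e^(−0.01)·[0.5168·95.7363 + 0.4832·22.6643] = 59.8230
Node d (S = 70): V_d = e^(−0.01)·[0.5168·22.6643 + 0.4832·0.0000] = 11.5952
Node 0 (S = 100): V_0 = e^(−0.01)·[0.5168·59.8230 + 0.4832·11.5952] = 36.1536

$36.15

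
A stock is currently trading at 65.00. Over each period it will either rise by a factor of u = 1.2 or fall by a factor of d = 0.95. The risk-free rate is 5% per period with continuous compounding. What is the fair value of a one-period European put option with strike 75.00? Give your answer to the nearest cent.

7.50

Risk-neutral probability p = (e^0.05 − 0.95)/(1.2 − 0.95) = 0.1013/0.2500 = 0.4051
Terminal stock prices: S_u = 78, S_d = 61.75
Terminal payoffs (K − S): max(-3, 0) = 0, max(13.25, 0) = 13.25
Node 0 (S = 65): V_0 = e^(−0.05)·[0.4051·0.0000 + 0.5949·13.2500] = 7.4982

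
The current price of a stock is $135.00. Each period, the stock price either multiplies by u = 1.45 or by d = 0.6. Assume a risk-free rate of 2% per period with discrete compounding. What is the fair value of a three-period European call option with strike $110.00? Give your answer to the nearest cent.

Risk-neutral probability p = (1 + 0.02 − 0.6)/(1.45 − 0.6) = 0.4200/0.8500 = 0.4941
Terminal stock prices: S_uuu = 411.6, S_uud = 170.3, S_udd = 70.47, S_ddd = 29.16
Terminal payoffs (S − K): max(301.6, 0) = 301.6, max(60.3, 0) = 60.3, max(-39.53, 0) = 0, max(-80.84, 0) = 0
Node uu (S = 283.8): V_uu = 1/1.02·[0.4941·301.5644 + 0.5059·60.3025] = 175.9944
Node ud (S = 117.4): V_ud = 1/1.02·[0.4941·60.3025 + 0.5059·0.0000] = 29.2123
Node dd (S = 48.6): V_dd = 1/1.02·[0.4941·0.0000 + 0.5059·0.0000] = 0.0000
Node u (S = 195.8): V_u = 1/1.02·[0.4941·175.9944 + 0.5059·29.2123] = 99.7450
Node d (S = 81): V_d = 1/1.02·[0.4941·29.2123 + 0.5059·0.0000] = 14.1513
Node 0 (S = 135): V_0 = 1/1.02·[0.4941·99.7450 + 0.5059·14.1513] = 55.3379

$55.34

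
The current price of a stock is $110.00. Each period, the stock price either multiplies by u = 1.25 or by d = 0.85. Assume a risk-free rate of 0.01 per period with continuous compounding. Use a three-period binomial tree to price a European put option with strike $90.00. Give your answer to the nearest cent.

$4.70

Risk-neutral probability p = (e^0.01 − 0.85)/(1.25 − 0.85) = 0.1601/0.4000 = 0.4001
Terminal stock prices: S_uuu = 214.8, S_uud = 146.1, S_udd = 99.34, S_ddd = 67.55
Terminal payoffs (K − S): max(-124.8, 0) = 0, max(-56.09, 0) = 0, max(-9.344, 0) = 0, max(22.45, 0) = 22.45
Node uu (S = 171.9): V_uu = e^(−0.01)·[0.4001·0.0000 + 0.5999·0.0000] = 0.0000
Node ud (S = 116.9): V_ud = e^(−0.01)·[0.4001·0.0000 + 0.5999·0.0000] = 0.0000
Node dd (S = 79.47): V_dd = e^(−0.01)·[0.4001·0.0000 + 0.5999·22.4463] = 13.3310
Node u (S = 137.5): V_u = e^(−0.01)·[0.4001·0.0000 + 0.5999·0.0000] = 0.0000
Node d (S = 93.5): V_d = e^(−0.01)·[0.4001·0.0000 + 0.5999·13.3310] = 7.9173
Node 0 (S = 110): V_0 = e^(−0.01)·[0.4001·0.0000 + 0.5999·7.9173] = 4.7021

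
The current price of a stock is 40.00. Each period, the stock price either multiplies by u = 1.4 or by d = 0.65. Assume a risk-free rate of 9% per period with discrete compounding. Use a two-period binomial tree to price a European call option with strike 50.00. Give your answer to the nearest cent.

Risk-neutral probability p = (1 + 0.09 − 0.65)/(1.4 − 0.65) = 0.4400/0.7500 = 0.5867
Terminal stock prices: S_uu = 78.4, S_ud = 36.4, S_dd = 16.9
Terminal payoffs (S − K): max(28.4, 0) = 28.4, max(-13.6, 0) = 0, max(-33.1, 0) = 0
Node u (S = 56): V_u = 1/1.09·[0.5867·28.4000 + 0.4133·0.0000] = 15.2856
Node d (S = 26): V_d = 1/1.09·[0.5867·0.0000 + 0.4133·0.0000] = 0.0000
Node 0 (S = 40): V_0 = 1/1.09·[0.5867·15.2856 + 0.4133·0.0000] = 8.2271

8.23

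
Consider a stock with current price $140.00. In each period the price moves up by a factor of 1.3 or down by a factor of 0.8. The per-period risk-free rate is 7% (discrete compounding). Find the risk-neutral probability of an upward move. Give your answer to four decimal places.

Risk-neutral probability p = (1 + 0.07 − 0.8)/(1.3 − 0.8) = 0.2700/0.5000 = 0.5400

p = 0.5400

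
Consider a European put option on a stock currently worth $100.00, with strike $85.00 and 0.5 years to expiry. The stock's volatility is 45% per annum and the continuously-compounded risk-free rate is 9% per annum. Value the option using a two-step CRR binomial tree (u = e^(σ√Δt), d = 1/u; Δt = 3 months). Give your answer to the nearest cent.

CRR parameters: u = e^(σ√Δt) = e^(0.45·√0.25) = 1.2523, d = 1/u = 0.7985
Per-period rate: rΔt = 0.09·0.25 = 0.0225, so R = e^0.0225 = 1.0228
Risk-neutral probability p = (e^0.0225 − 0.7985)/(1.2523 − 0.7985) = 0.2242/0.4538 = 0.4941
Terminal stock prices: S_uu = 156.8, S_ud = 100, S_dd = 63.76
Terminal payoffs (K − S): max(-71.83, 0) = 0, max(-15, 0) = 0, max(21.24, 0) = 21.24
Node u (S = 125.2): V_u = e^(−0.0225)·[0.4941·0.0000 + 0.5059·0.0000] = 0.0000
Node d (S = 79.85): V_d = e^(−0.0225)·[0.4941·0.0000 + 0.5059·21.2372] = 10.5043
Node 0 (S = 100): V_0 = e^(−0.0225)·[0.4941·0.0000 + 0.5059·10.5043] = 5.1956

$5.20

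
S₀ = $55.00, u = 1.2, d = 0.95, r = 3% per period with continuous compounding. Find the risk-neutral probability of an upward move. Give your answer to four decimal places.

Risk-neutral probability p = (e^0.03 − 0.95)/(1.2 − 0.95) = 0.0805/0.2500 = 0.3218

p = 0.3218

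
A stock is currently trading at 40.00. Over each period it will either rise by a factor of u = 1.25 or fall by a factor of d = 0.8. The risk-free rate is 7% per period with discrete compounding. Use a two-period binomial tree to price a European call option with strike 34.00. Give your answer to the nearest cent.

Risk-neutral probability p = (1 + 0.07 − 0.8)/(1.25 − 0.8) = 0.2700/0.4500 = 0.6000
Terminal stock prices: S_uu = 62.5, S_ud = 40, S_dd = 25.6
Terminal payoffs (S − K): max(28.5, 0) = 28.5, max(6, 0) = 6, max(-8.4, 0) = 0
Node u (S = 50): V_u = 1/1.07·[0.6000·28.5000 + 0.4000·6.0000] = 18.2243
Node d (S = 32): V_d = 1/1.07·[0.6000·6.0000 + 0.4000·0.0000] = 3.3645
Node 0 (S = 40): V_0 = 1/1.07·[0.6000·18.2243 + 0.4000·3.3645] = 11.4770

11.48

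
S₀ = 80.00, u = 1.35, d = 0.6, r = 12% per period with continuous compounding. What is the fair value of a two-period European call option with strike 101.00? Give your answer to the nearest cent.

Risk-neutral probability p = (e^0.12 − 0.6)/(1.35 − 0.6) = 0.5275/0.7500 = 0.7033
Terminal stock prices: S_uu = 145.8, S_ud = 64.8, S_dd = 28.8
Terminal payoffs (S − K): max(44.8, 0) = 44.8, max(-36.2, 0) = 0, max(-72.2, 0) = 0
Node u (S = 108): V_u = e^(−0.12)·[0.7033·44.8000 + 0.2967·0.0000] = 27.9461
Node d (S = 48): V_d = e^(−0.12)·[0.7033·0.0000 + 0.2967·0.0000] = 0.0000
Node 0 (S = 80): V_0 = e^(−0.12)·[0.7033·27.9461 + 0.2967·0.0000] = 17.4327

17.43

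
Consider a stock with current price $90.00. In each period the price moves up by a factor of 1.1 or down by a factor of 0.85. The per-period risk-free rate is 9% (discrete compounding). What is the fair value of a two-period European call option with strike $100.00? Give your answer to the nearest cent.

$6.90

Risk-neutral probability p = (1 + 0.09 − 0.85)/(1.1 − 0.85) = 0.2400/0.2500 = 0.9600
Terminal stock prices: S_uu = 108.9, S_ud = 84.15, S_dd = 65.02
Terminal payoffs (S − K): max(8.9, 0) = 8.9, max(-15.85, 0) = 0, max(-34.98, 0) = 0
Node u (S = 99): V_u = 1/1.09·[0.9600·8.9000 + 0.0400·0.0000] = 7.8385
Node d (S = 76.5): V_d = 1/1.09·[0.9600·0.0000 + 0.0400·0.0000] = 0.0000
Node 0 (S = 90): V_0 = 1/1.09·[0.9600·7.8385 + 0.0400·0.0000] = 6.9037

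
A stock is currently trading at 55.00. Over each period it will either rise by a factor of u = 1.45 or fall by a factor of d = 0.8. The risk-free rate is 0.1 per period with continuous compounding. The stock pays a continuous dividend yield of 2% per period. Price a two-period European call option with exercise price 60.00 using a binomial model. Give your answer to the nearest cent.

Per-period risk-free factor R = e^0.1 = 1.1052; dividend-adjusted growth = e^(0.1−0.02) = 1.0833.
Risk-neutral probability p = (1.0833 − 0.8)/(1.45 − 0.8) = 0.2833/0.6500 = 0.4358
Terminal stock prices: S_uu = 115.6, S_ud = 63.8, S_dd = 35.2
Terminal payoffs (S − K): max(55.64, 0) = 55.64, max(3.8, 0) = 3.8, max(-24.8, 0) = 0
Node u (S = 79.75): V_u = e^(−0.1)·[0.4358·55.6375 + 0.5642·3.8000] = 23.8806
Node d (S = 44): V_d = e^(−0.1)·[0.4358·3.8000 + 0.5642·0.0000] = 1.4985
Node 0 (S = 55): V_0 = e^(−0.1)·[0.4358·23.8806 + 0.5642·1.4985] = 10.1823

10.18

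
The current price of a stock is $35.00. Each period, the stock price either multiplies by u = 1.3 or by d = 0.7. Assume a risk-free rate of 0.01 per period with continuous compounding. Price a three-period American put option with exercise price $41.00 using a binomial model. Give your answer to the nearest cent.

Risk-neutral probability p = (e^0.01 − 0.7)/(1.3 − 0.7) = 0.3101/0.6000 = 0.5168
Terminal stock prices: S_uuu = 76.89, S_uud = 41.41, S_udd = 22.29, S_ddd = 12
Terminal payoffs (K − S): max(-35.89, 0) = 0, max(-0.405, 0) = 0, max(18.71, 0) = 18.71, max(29, 0) = 29
Node uu (S = 59.15): continuation = e^(−0.01)·[0.5168·0.0000 + 0.4832·0.0000] = 0.0000; exercise value = 0.0000 ≤ continuation, so V_uu = 0.0000
Node ud (S = 31.85): continuation = e^(−0.01)·[0.5168·0.0000 + 0.4832·18.7050] = 8.9492; exercise value = 9.1500 > continuation, so V_ud = 9.1500 (exercise)
Node dd (S = 17.15): continuation = e^(−0.01)·[0.5168·18.7050 + 0.4832·28.9950] = 23.4420; exercise value = 23.8500 > continuation, so V_dd = 23.8500 (exercise)
Node u (S = 45.5): continuation = e^(−0.01)·[0.5168·0.0000 + 0.4832·9.1500] = 4.3777; exercise value = 0.0000 ≤ continuation, so V_u = 4.3777
Node d (S = 24.5): continuation = e^(−0.01)·[0.5168·9.1500 + 0.4832·23.8500] = 16.0920; exercise value = 16.5000 > continuation, so V_d = 16.5000 (exercise)
Node 0 (S = 35): continuation = e^(−0.01)·[0.5168·4.3777 + 0.4832·16.5000] = 10.1340; exercise value = 6.0000 ≤ continuation, so V_0 = 10.1340

$10.13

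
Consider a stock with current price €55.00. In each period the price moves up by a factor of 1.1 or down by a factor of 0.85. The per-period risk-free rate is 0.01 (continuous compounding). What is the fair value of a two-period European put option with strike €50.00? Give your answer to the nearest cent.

€1.30

Risk-neutral probability p = (e^0.01 − 0.85)/(1.1 − 0.85) = 0.1601/0.2500 = 0.6402
Terminal stock prices: S_uu = 66.55, S_ud = 51.43, S_dd = 39.74
Terminal payoffs (K − S): max(-16.55, 0) = 0, max(-1.425, 0) = 0, max(10.26, 0) = 10.26
Node u (S = 60.5): V_u = e^(−0.01)·[0.6402·0.0000 + 0.3598·0.0000] = 0.0000
Node d (S = 46.75): V_d = e^(−0.01)·[0.6402·0.0000 + 0.3598·10.2625] = 3.6557
Node 0 (S = 55): V_0 = e^(−0.01)·[0.6402·0.0000 + 0.3598·3.6557] = 1.3022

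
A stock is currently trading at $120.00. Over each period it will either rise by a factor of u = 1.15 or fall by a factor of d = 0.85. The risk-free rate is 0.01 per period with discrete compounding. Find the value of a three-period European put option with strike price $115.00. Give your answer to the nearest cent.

Risk-neutral probability p = (1 + 0.01 − 0.85)/(1.15 − 0.85) = 0.1600/0.3000 = 0.5333
Terminal stock prices: S_uuu = 182.5, S_uud = 134.9, S_udd = 99.7, S_ddd = 73.69
Terminal payoffs (K − S): max(-67.5, 0) = 0, max(-19.89, 0) = 0, max(15.3, 0) = 15.3, max(41.31, 0) = 41.31
Node uu (S = 158.7): V_uu = 1/1.01·[0.5333·0.0000 + 0.4667·0.0000] = 0.0000
Node ud (S = 117.3): V_ud = 1/1.01·[0.5333·0.0000 + 0.4667·15.2950] = 7.0670
Node dd (S = 86.7): V_dd = 1/1.01·[0.5333·15.2950 + 0.4667·41.3050] = 27.1614
Node u (S = 138): V_u = 1/1.01·[0.5333·0.0000 + 0.4667·7.0670] = 3.2653
Node d (S = 102): V_d = 1/1.01·[0.5333·7.0670 + 0.4667·27.1614] = 16.2816
Node 0 (S = 120): V_0 = 1/1.01·[0.5333·3.2653 + 0.4667·16.2816] = 9.2471

$9.25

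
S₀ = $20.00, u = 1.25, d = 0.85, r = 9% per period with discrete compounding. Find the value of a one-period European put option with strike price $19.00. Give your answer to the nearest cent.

Risk-neutral probability p = (1 + 0.09 − 0.85)/(1.25 − 0.85) = 0.2400/0.4000 = 0.6000
Terminal stock prices: S_u = 25, S_d = 17
Terminal payoffs (K − S): max(-6, 0) = 0, max(2, 0) = 2
Node 0 (S = 20): V_0 = 1/1.09·[0.6000·0.0000 + 0.4000·2.0000] = 0.7339

$0.73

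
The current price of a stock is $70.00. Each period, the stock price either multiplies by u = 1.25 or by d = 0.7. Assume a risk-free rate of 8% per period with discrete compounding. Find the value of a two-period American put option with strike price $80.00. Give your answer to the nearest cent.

Risk-neutral probability p = (1 + 0.08 − 0.7)/(1.25 − 0.7) = 0.3800/0.5500 = 0.6909
Terminal stock prices: S_uu = 109.4, S_ud = 61.25, S_dd = 34.3
Terminal payoffs (K − S): max(-29.38, 0) = 0, max(18.75, 0) = 18.75, max(45.7, 0) = 45.7
Node u (S = 87.5): continuation = 1/1.08·[0.6909·0.0000 + 0.3091·18.7500] = 5.3662; exercise value = 0.0000 ≤ continuation, so V_u = 5.3662
Node d (S = 49): continuation = 1/1.08·[0.6909·18.7500 + 0.3091·45.7000] = 25.0741; exercise value = 31.0000 > continuation, so V_d = 31.0000 (exercise)
Node 0 (S = 70): continuation = 1/1.08·[0.6909·5.3662 + 0.3091·31.0000] = 12.3050; exercise value = 10.0000 ≤ continuation, so V_0 = 12.3050

$12.30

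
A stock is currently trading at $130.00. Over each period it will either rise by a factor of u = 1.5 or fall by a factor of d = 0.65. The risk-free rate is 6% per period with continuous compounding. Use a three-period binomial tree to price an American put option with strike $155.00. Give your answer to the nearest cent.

Risk-neutral probability p = (e^0.06 − 0.65)/(1.5 − 0.65) = 0.4118/0.8500 = 0.4845
Terminal stock prices: S_uuu = 438.8, S_uud = 190.1, S_udd = 82.39, S_ddd = 35.7
Terminal payoffs (K − S): max(-283.8, 0) = 0, max(-35.12, 0) = 0, max(72.61, 0) = 72.61, max(119.3, 0) = 119.3
Node uu (S = 292.5): continuation = e^(−0.06)·[0.4845·0.0000 + 0.5155·0.0000] = 0.0000; exercise value = 0.0000 ≤ continuation, so V_uu = 0.0000
Node ud (S = 126.8): continuation = e^(−0.06)·[0.4845·0.0000 + 0.5155·72.6125] = 35.2510; exercise value = 28.2500 ≤ continuation, so V_ud = 35.2510
Node dd (S = 54.93): continuation = e^(−0.06)·[0.4845·72.6125 + 0.5155·119.2987] = 91.0485; exercise value = 100.0750 > continuation, so V_dd = 100.0750 (exercise)
Node u (S = 195): continuation = e^(−0.06)·[0.4845·0.0000 + 0.5155·35.2510] = 17.1132; exercise value = 0.0000 ≤ continuation, so V_u = 17.1132
Node d (S = 84.5): continuation = e^(−0.06)·[0.4845·35.2510 + 0.5155·100.0750] = 64.6680; exercise value = 70.5000 > continuation, so V_d = 70.5000 (exercise)
Node 0 (S = 130): continuation = e^(−0.06)·[0.4845·17.1132 + 0.5155·70.5000] = 42.0341; exercise value = 25.0000 ≤ continuation, so V_0 = 42.0341

$42.03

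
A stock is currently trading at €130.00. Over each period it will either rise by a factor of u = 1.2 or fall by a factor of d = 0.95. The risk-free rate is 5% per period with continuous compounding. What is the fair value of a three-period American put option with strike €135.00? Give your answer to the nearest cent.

€6.51

Risk-neutral probability p = (e^0.05 − 0.95)/(1.2 − 0.95) = 0.1013/0.2500 = 0.4051
Terminal stock prices: S_uuu = 224.6, S_uud = 177.8, S_udd = 140.8, S_ddd = 111.5
Terminal payoffs (K − S): max(-89.64, 0) = 0, max(-42.84, 0) = 0, max(-5.79, 0) = 0, max(23.54, 0) = 23.54
Node uu (S = 187.2): continuation = e^(−0.05)·[0.4051·0.0000 + 0.5949·0.0000] = 0.0000; exercise value = 0.0000 ≤ continuation, so V_uu = 0.0000
Node ud (S = 148.2): continuation = e^(−0.05)·[0.4051·0.0000 + 0.5949·0.0000] = 0.0000; exercise value = 0.0000 ≤ continuation, so V_ud = 0.0000
Node dd (S = 117.3): continuation = e^(−0.05)·[0.4051·0.0000 + 0.5949·23.5413] = 13.3220; exercise value = 17.6750 > continuation, so V_dd = 17.6750 (exercise)
Node u (S = 156): continuation = e^(−0.05)·[0.4051·0.0000 + 0.5949·0.0000] = 0.0000; exercise value = 0.0000 ≤ continuation, so V_u = 0.0000
Node d (S = 123.5): continuation = e^(−0.05)·[0.4051·0.0000 + 0.5949·17.6750] = 10.0023; exercise value = 11.5000 > continuation, so V_d = 11.5000 (exercise)
Node 0 (S = 130): continuation = e^(−0.05)·[0.4051·0.0000 + 0.5949·11.5000] = 6.5079; exercise value = 5.0000 ≤ continuation, so V_0 = 6.5079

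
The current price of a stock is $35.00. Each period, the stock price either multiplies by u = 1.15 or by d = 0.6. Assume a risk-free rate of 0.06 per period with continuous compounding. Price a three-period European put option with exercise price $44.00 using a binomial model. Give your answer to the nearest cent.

$6.32

Risk-neutral probability p = (e^0.06 − 0.6)/(1.15 − 0.6) = 0.4618/0.5500 = 0.8397
Terminal stock prices: S_uuu = 53.23, S_uud = 27.77, S_udd = 14.49, S_ddd = 7.56
Terminal payoffs (K − S): max(-9.231, 0) = 0, max(16.23, 0) = 16.23, max(29.51, 0) = 29.51, max(36.44, 0) = 36.44
Node uu (S = 46.29): V_uu = e^(−0.06)·[0.8397·0.0000 + 0.1603·16.2275] = 2.4497
Node ud (S = 24.15): V_ud = e^(−0.06)·[0.8397·16.2275 + 0.1603·29.5100] = 17.2876
Node dd (S = 12.6): V_dd = e^(−0.06)·[0.8397·29.5100 + 0.1603·36.4400] = 28.8376
Node u (S = 40.25): V_u = e^(−0.06)·[0.8397·2.4497 + 0.1603·17.2876] = 4.5470
Node d (S = 21): V_d = e^(−0.06)·[0.8397·17.2876 + 0.1603·28.8376] = 18.0245
Node 0 (S = 35): V_0 = e^(−0.06)·[0.8397·4.5470 + 0.1603·18.0245] = 6.3168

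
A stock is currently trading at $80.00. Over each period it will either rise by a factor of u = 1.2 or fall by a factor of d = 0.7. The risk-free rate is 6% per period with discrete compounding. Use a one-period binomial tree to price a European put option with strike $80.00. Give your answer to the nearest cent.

$6.34

Risk-neutral probability p = (1 + 0.06 − 0.7)/(1.2 − 0.7) = 0.3600/0.5000 = 0.7200
Terminal stock prices: S_u = 96, S_d = 56
Terminal payoffs (K − S): max(-16, 0) = 0, max(24, 0) = 24
Node 0 (S = 80): V_0 = 1/1.06·[0.7200·0.0000 + 0.2800·24.0000] = 6.3396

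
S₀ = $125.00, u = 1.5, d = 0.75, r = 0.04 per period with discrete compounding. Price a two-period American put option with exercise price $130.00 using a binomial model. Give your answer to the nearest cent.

Risk-neutral probability p = (1 + 0.04 − 0.75)/(1.5 − 0.75) = 0.2900/0.7500 = 0.3867
Terminal stock prices: S_uu = 281.2, S_ud = 140.6, S_dd = 70.31
Terminal payoffs (K − S): max(-151.2, 0) = 0, max(-10.62, 0) = 0, max(59.69, 0) = 59.69
Node u (S = 187.5): continuation = 1/1.04·[0.3867·0.0000 + 0.6133·0.0000] = 0.0000; exercise value = 0.0000 ≤ continuation, so V_u = 0.0000
Node d (S = 93.75): continuation = 1/1.04·[0.3867·0.0000 + 0.6133·59.6875] = 35.2003; exercise value = 36.2500 > continuation, so V_d = 36.2500 (exercise)
Node 0 (S = 125): continuation = 1/1.04·[0.3867·0.0000 + 0.6133·36.2500] = 21.3782; exercise value = 5.0000 ≤ continuation, so V_0 = 21.3782

$21.38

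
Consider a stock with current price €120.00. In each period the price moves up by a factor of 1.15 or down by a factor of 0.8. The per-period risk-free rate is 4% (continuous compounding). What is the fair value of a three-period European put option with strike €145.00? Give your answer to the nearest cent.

€19.44

Risk-neutral probability p = (e^0.04 − 0.8)/(1.15 − 0.8) = 0.2408/0.3500 = 0.6880
Terminal stock prices: S_uuu = 182.5, S_uud = 127, S_udd = 88.32, S_ddd = 61.44
Terminal payoffs (K − S): max(-37.5, 0) = 0, max(18.04, 0) = 18.04, max(56.68, 0) = 56.68, max(83.56, 0) = 83.56
Node uu (S = 158.7): V_uu = e^(−0.04)·[0.6880·0.0000 + 0.3120·18.0400] = 5.4073
Node ud (S = 110.4): V_ud = e^(−0.04)·[0.6880·18.0400 + 0.3120·56.6800] = 28.9145
Node dd (S = 76.8): V_dd = e^(−0.04)·[0.6880·56.6800 + 0.3120·83.5600] = 62.5145
Node u (S = 138): V_u = e^(−0.04)·[0.6880·5.4073 + 0.3120·28.9145] = 12.2412
Node d (S = 96): V_d = e^(−0.04)·[0.6880·28.9145 + 0.3120·62.5145] = 37.8519
Node 0 (S = 120): V_0 = e^(−0.04)·[0.6880·12.2412 + 0.3120·37.8519] = 19.4377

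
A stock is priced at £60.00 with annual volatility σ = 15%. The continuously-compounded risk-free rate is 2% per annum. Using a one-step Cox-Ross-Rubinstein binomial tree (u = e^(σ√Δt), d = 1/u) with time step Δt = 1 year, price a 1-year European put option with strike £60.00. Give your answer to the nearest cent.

CRR parameters: u = e^(σ√Δt) = e^(0.15·√1) = 1.1618, d = 1/u = 0.8607
Per-period rate: rΔt = 0.02·1 = 0.02, so R = e^0.02 = 1.0202
Risk-neutral probability p = (e^0.02 − 0.8607)/(1.1618 − 0.8607) = 0.1595/0.3011 = 0.5297
Terminal stock prices: S_u = 69.71, S_d = 51.64
Terminal payoffs (K − S): max(-9.71, 0) = 0, max(8.358, 0) = 8.358
Node 0 (S = 60): V_0 = e^(−0.02)·[0.5297·0.0000 + 0.4703·8.3575] = 3.8531

£3.85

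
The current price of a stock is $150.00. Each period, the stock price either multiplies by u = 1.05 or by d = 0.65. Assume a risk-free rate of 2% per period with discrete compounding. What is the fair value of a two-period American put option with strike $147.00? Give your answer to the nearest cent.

$6.62

Risk-neutral probability p = (1 + 0.02 − 0.65)/(1.05 − 0.65) = 0.3700/0.4000 = 0.9250
Terminal stock prices: S_uu = 165.4, S_ud = 102.4, S_dd = 63.38
Terminal payoffs (K − S): max(-18.38, 0) = 0, max(44.62, 0) = 44.62, max(83.62, 0) = 83.62
Node u (S = 157.5): continuation = 1/1.02·[0.9250·0.0000 + 0.0750·44.6250] = 3.2813; exercise value = 0.0000 ≤ continuation, so V_u = 3.2813
Node d (S = 97.5): continuation = 1/1.02·[0.9250·44.6250 + 0.0750·83.6250] = 46.6176; exercise value = 49.5000 > continuation, so V_d = 49.5000 (exercise)
Node 0 (S = 150): continuation = 1/1.02·[0.9250·3.2813 + 0.0750·49.5000] = 6.6153; exercise value = 0.0000 ≤ continuation, so V_0 = 6.6153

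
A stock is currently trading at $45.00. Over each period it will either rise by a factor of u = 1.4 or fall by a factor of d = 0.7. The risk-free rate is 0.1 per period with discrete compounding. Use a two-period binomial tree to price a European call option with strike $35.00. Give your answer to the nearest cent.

Risk-neutral probability p = (1 + 0.1 − 0.7)/(1.4 − 0.7) = 0.4000/0.7000 = 0.5714
Terminal stock prices: S_uu = 88.2, S_ud = 44.1, S_dd = 22.05
Terminal payoffs (S − K): max(53.2, 0) = 53.2, max(9.1, 0) = 9.1, max(-12.95, 0) = 0
Node u (S = 63): V_u = 1/1.1·[0.5714·53.2000 + 0.4286·9.1000] = 31.1818
Node d (S = 31.5): V_d = 1/1.1·[0.5714·9.1000 + 0.4286·0.0000] = 4.7273
Node 0 (S = 45): V_0 = 1/1.1·[0.5714·31.1818 + 0.4286·4.7273] = 18.0401

$18.04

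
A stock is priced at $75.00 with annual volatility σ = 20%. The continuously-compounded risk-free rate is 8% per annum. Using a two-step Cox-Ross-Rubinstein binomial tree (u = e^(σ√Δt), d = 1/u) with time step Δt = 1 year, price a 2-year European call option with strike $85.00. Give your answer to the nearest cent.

$9.89

CRR parameters: u = e^(σ√Δt) = e^(0.2·√1) = 1.2214, d = 1/u = 0.8187
Per-period rate: rΔt = 0.08·1 = 0.08, so R = e^0.08 = 1.0833
Risk-neutral probability p = (e^0.08 − 0.8187)/(1.2214 − 0.8187) = 0.2646/0.4027 = 0.6570
Terminal stock prices: S_uu = 111.9, S_ud = 75, S_dd = 50.27
Terminal payoffs (S − K): max(26.89, 0) = 26.89, max(-10, 0) = 0, max(-34.73, 0) = 0
Node u (S = 91.61): V_u = e^(−0.08)·[0.6570·26.8869 + 0.3430·0.0000] = 16.3066
Node d (S = 61.4): V_d = e^(−0.08)·[0.6570·0.0000 + 0.3430·0.0000] = 0.0000
Node 0 (S = 75): V_0 = e^(−0.08)·[0.6570·16.3066 + 0.3430·0.0000] = 9.8898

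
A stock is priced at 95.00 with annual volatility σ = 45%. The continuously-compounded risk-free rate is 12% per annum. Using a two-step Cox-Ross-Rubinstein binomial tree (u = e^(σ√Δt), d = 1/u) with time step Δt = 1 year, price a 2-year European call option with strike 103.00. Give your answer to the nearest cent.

28.48

CRR parameters: u = e^(σ√Δt) = e^(0.45·√1) = 1.5683, d = 1/u = 0.6376
Per-period rate: rΔt = 0.12·1 = 0.12, so R = e^0.12 = 1.1275
Risk-neutral probability p = (e^0.12 − 0.6376)/(1.5683 − 0.6376) = 0.4899/0.9307 = 0.5264
Terminal stock prices: S_uu = 233.7, S_ud = 95, S_dd = 38.62
Terminal payoffs (S − K): max(130.7, 0) = 130.7, max(-8, 0) = 0, max(-64.38, 0) = 0
Node u (S = 149): V_u = e^(−0.12)·[0.5264·130.6623 + 0.4736·0.0000] = 60.9975
Node d (S = 60.57): V_d = e^(−0.12)·[0.5264·0.0000 + 0.4736·0.0000] = 0.0000
Node 0 (S = 95): V_0 = e^(−0.12)·[0.5264·60.9975 + 0.4736·0.0000] = 28.4757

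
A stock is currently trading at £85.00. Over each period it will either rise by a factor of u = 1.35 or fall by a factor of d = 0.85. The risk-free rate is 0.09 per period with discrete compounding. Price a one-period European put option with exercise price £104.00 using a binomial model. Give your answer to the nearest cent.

£15.15

Risk-neutral probability p = (1 + 0.09 − 0.85)/(1.35 − 0.85) = 0.2400/0.5000 = 0.4800
Terminal stock prices: S_u = 114.8, S_d = 72.25
Terminal payoffs (K − S): max(-10.75, 0) = 0, max(31.75, 0) = 31.75
Node 0 (S = 85): V_0 = 1/1.09·[0.4800·0.0000 + 0.5200·31.7500] = 15.1468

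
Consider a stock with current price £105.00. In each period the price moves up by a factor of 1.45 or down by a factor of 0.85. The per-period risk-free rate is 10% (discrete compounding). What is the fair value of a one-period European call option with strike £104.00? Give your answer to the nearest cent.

£18.28

Risk-neutral probability p = (1 + 0.1 − 0.85)/(1.45 − 0.85) = 0.2500/0.6000 = 0.4167
Terminal stock prices: S_u = 152.2, S_d = 89.25
Terminal payoffs (S − K): max(48.25, 0) = 48.25, max(-14.75, 0) = 0
Node 0 (S = 105): V_0 = 1/1.1·[0.4167·48.2500 + 0.5833·0.0000] = 18.2765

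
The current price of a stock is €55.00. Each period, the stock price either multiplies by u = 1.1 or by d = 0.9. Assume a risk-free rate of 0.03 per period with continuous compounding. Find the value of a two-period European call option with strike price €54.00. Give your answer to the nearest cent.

€5.22

Risk-neutral probability p = (e^0.03 − 0.9)/(1.1 − 0.9) = 0.1305/0.2000 = 0.6523
Terminal stock prices: S_uu = 66.55, S_ud = 54.45, S_dd = 44.55
Terminal payoffs (S − K): max(12.55, 0) = 12.55, max(0.45, 0) = 0.45, max(-9.45, 0) = 0
Node u (S = 60.5): V_u = e^(−0.03)·[0.6523·12.5500 + 0.3477·0.4500] = 8.0959
Node d (S = 49.5): V_d = e^(−0.03)·[0.6523·0.4500 + 0.3477·0.0000] = 0.2848
Node 0 (S = 55): V_0 = e^(−0.03)·[0.6523·8.0959 + 0.3477·0.2848] = 5.2208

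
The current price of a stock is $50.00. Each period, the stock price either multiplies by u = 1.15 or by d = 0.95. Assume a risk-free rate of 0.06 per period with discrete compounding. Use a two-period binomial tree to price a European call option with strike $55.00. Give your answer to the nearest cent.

Risk-neutral probability p = (1 + 0.06 − 0.95)/(1.15 − 0.95) = 0.1100/0.2000 = 0.5500
Terminal stock prices: S_uu = 66.12, S_ud = 54.62, S_dd = 45.12
Terminal payoffs (S − K): max(11.12, 0) = 11.12, max(-0.375, 0) = 0, max(-9.875, 0) = 0
Node u (S = 57.5): V_u = 1/1.06·[0.5500·11.1250 + 0.4500·0.0000] = 5.7724
Node d (S = 47.5): V_d = 1/1.06·[0.5500·0.0000 + 0.4500·0.0000] = 0.0000
Node 0 (S = 50): V_0 = 1/1.06·[0.5500·5.7724 + 0.4500·0.0000] = 2.9951

$3.00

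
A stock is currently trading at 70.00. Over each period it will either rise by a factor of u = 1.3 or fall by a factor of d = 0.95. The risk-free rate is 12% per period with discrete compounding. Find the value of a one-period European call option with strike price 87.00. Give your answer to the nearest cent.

1.73

Risk-neutral probability p = (1 + 0.12 − 0.95)/(1.3 − 0.95) = 0.1700/0.3500 = 0.4857
Terminal stock prices: S_u = 91, S_d = 66.5
Terminal payoffs (S − K): max(4, 0) = 4, max(-20.5, 0) = 0
Node 0 (S = 70): V_0 = 1/1.12·[0.4857·4.0000 + 0.5143·0.0000] = 1.7347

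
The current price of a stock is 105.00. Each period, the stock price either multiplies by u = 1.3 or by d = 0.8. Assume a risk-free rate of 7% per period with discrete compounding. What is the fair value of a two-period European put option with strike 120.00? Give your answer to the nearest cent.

14.44

Risk-neutral probability p = (1 + 0.07 − 0.8)/(1.3 − 0.8) = 0.2700/0.5000 = 0.5400
Terminal stock prices: S_uu = 177.5, S_ud = 109.2, S_dd = 67.2
Terminal payoffs (K − S): max(-57.45, 0) = 0, max(10.8, 0) = 10.8, max(52.8, 0) = 52.8
Node u (S = 136.5): V_u = 1/1.07·[0.5400·0.0000 + 0.4600·10.8000] = 4.6430
Node d (S = 84): V_d = 1/1.07·[0.5400·10.8000 + 0.4600·52.8000] = 28.1495
Node 0 (S = 105): V_0 = 1/1.07·[0.5400·4.6430 + 0.4600·28.1495] = 14.4449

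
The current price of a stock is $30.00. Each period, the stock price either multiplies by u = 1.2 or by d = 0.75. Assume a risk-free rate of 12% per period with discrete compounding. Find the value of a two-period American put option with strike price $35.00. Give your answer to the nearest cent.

$5.00

Risk-neutral probability p = (1 + 0.12 − 0.75)/(1.2 − 0.75) = 0.3700/0.4500 = 0.8222
Terminal stock prices: S_uu = 43.2, S_ud = 27, S_dd = 16.88
Terminal payoffs (K − S): max(-8.2, 0) = 0, max(8, 0) = 8, max(18.12, 0) = 18.12
Node u (S = 36): continuation = 1/1.12·[0.8222·0.0000 + 0.1778·8.0000] = 1.2698; exercise value = 0.0000 ≤ continuation, so V_u = 1.2698
Node d (S = 22.5): continuation = 1/1.12·[0.8222·8.0000 + 0.1778·18.1250] = 8.7500; exercise value = 12.5000 > continuation, so V_d = 12.5000 (exercise)
Node 0 (S = 30): continuation = 1/1.12·[0.8222·1.2698 + 0.1778·12.5000] = 2.9164; exercise value = 5.0000 > continuation, so V_0 = 5.0000 (exercise)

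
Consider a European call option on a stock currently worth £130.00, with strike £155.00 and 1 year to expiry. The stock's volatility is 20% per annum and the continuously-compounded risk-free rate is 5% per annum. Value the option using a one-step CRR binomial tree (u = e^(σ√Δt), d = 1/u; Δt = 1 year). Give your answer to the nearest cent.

£2.08

CRR parameters: u = e^(σ√Δt) = e^(0.2·√1) = 1.2214, d = 1/u = 0.8187
Per-period rate: rΔt = 0.05·1 = 0.05, so R = e^0.05 = 1.0513
Risk-neutral probability p = (e^0.05 − 0.8187)/(1.2214 − 0.8187) = 0.2325/0.4027 = 0.5775
Terminal stock prices: S_u = 158.8, S_d = 106.4
Terminal payoffs (S − K): max(3.782, 0) = 3.782, max(-48.57, 0) = 0
Node 0 (S = 130): V_0 = e^(−0.05)·[0.5775·3.7824 + 0.4225·0.0000] = 2.0778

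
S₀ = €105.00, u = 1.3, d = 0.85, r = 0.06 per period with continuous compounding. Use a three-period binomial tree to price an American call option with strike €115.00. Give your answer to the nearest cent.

Risk-neutral probability p = (e^0.06 − 0.85)/(1.3 − 0.85) = 0.2118/0.4500 = 0.4707
Terminal stock prices: S_uuu = 230.7, S_uud = 150.8, S_udd = 98.62, S_ddd = 64.48
Terminal payoffs (S − K): max(115.7, 0) = 115.7, max(35.83, 0) = 35.83, max(-16.38, 0) = 0, max(-50.52, 0) = 0
Node uu (S = 177.5): continuation = e^(−0.06)·[0.4707·115.6850 + 0.5293·35.8325] = 69.1471; exercise value = 62.4500 ≤ continuation, so V_uu = 69.1471
Node ud (S = 116): continuation = e^(−0.06)·[0.4707·35.8325 + 0.5293·0.0000] = 15.8858; exercise value = 1.0250 ≤ continuation, so V_ud = 15.8858
Node dd (S = 75.86): continuation = e^(−0.06)·[0.4707·0.0000 + 0.5293·0.0000] = 0.0000; exercise value = 0.0000 ≤ continuation, so V_dd = 0.0000
Node u (S = 136.5): continuation = e^(−0.06)·[0.4707·69.1471 + 0.5293·15.8858] = 38.5732; exercise value = 21.5000 ≤ continuation, so V_u = 38.5732
Node d (S = 89.25): continuation = e^(−0.06)·[0.4707·15.8858 + 0.5293·0.0000] = 7.0427; exercise value = 0.0000 ≤ continuation, so V_d = 7.0427
Node 0 (S = 105): continuation = e^(−0.06)·[0.4707·38.5732 + 0.5293·7.0427] = 20.6111; exercise value = 0.0000 ≤ continuation, so V_0 = 20.6111

€20.61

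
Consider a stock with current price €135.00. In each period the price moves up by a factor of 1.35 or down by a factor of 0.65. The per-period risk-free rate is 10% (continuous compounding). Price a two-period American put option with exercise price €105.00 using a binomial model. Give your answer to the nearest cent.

€5.46

Risk-neutral probability p = (e^0.1 − 0.65)/(1.35 − 0.65) = 0.4552/0.7000 = 0.6502
Terminal stock prices: S_uu = 246, S_ud = 118.5, S_dd = 57.04
Terminal payoffs (K − S): max(-141, 0) = 0, max(-13.46, 0) = 0, max(47.96, 0) = 47.96
Node u (S = 182.2): continuation = e^(−0.1)·[0.6502·0.0000 + 0.3498·0.0000] = 0.0000; exercise value = 0.0000 ≤ continuation, so V_u = 0.0000
Node d (S = 87.75): continuation = e^(−0.1)·[0.6502·0.0000 + 0.3498·47.9625] = 15.1788; exercise value = 17.2500 > continuation, so V_d = 17.2500 (exercise)
Node 0 (S = 135): continuation = e^(−0.1)·[0.6502·0.0000 + 0.3498·17.2500] = 5.4591; exercise value = 0.0000 ≤ continuation, so V_0 = 5.4591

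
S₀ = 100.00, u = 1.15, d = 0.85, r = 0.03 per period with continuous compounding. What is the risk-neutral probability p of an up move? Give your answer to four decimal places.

Risk-neutral probability p = (e^0.03 − 0.85)/(1.15 − 0.85) = 0.1805/0.3000 = 0.6015

p = 0.6015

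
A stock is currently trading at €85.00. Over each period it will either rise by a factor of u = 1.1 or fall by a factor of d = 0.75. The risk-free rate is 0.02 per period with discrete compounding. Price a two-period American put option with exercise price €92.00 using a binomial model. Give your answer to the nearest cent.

Risk-neutral probability p = (1 + 0.02 − 0.75)/(1.1 − 0.75) = 0.2700/0.3500 = 0.7714
Terminal stock prices: S_uu = 102.9, S_ud = 70.13, S_dd = 47.81
Terminal payoffs (K − S): max(-10.85, 0) = 0, max(21.87, 0) = 21.87, max(44.19, 0) = 44.19
Node u (S = 93.5): continuation = 1/1.02·[0.7714·0.0000 + 0.2286·21.8750] = 4.9020; exercise value = 0.0000 ≤ continuation, so V_u = 4.9020
Node d (S = 63.75): continuation = 1/1.02·[0.7714·21.8750 + 0.2286·44.1875] = 26.4461; exercise value = 28.2500 > continuation, so V_d = 28.2500 (exercise)
Node 0 (S = 85): continuation = 1/1.02·[0.7714·4.9020 + 0.2286·28.2500] = 10.0379; exercise value = 7.0000 ≤ continuation, so V_0 = 10.0379

€10.04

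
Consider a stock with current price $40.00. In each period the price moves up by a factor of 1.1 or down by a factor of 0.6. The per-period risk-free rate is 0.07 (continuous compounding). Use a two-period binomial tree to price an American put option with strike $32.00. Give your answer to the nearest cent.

$0.66

Risk-neutral probability p = (e^0.07 − 0.6)/(1.1 − 0.6) = 0.4725/0.5000 = 0.9450
Terminal stock prices: S_uu = 48.4, S_ud = 26.4, S_dd = 14.4
Terminal payoffs (K − S): max(-16.4, 0) = 0, max(5.6, 0) = 5.6, max(17.6, 0) = 17.6
Node u (S = 44): continuation = e^(−0.07)·[0.9450·0.0000 + 0.0550·5.6000] = 0.2871; exercise value = 0.0000 ≤ continuation, so V_u = 0.2871
Node d (S = 24): continuation = e^(−0.07)·[0.9450·5.6000 + 0.0550·17.6000] = 5.8366; exercise value = 8.0000 > continuation, so V_d = 8.0000 (exercise)
Node 0 (S = 40): continuation = e^(−0.07)·[0.9450·0.2871 + 0.0550·8.0000] = 0.6631; exercise value = 0.0000 ≤ continuation, so V_0 = 0.6631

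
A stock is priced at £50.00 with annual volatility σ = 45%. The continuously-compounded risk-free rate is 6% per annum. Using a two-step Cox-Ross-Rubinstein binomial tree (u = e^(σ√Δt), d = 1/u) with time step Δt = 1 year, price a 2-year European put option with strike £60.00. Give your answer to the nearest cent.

CRR parameters: u = e^(σ√Δt) = e^(0.45·√1) = 1.5683, d = 1/u = 0.6376
Per-period rate: rΔt = 0.06·1 = 0.06, so R = e^0.06 = 1.0618
Risk-neutral probability p = (e^0.06 − 0.6376)/(1.5683 − 0.6376) = 0.4242/0.9307 = 0.4558
Terminal stock prices: S_uu = 123, S_ud = 50, S_dd = 20.33
Terminal payoffs (K − S): max(-62.98, 0) = 0, max(10, 0) = 10, max(39.67, 0) = 39.67
Node u (S = 78.42): V_u = e^(−0.06)·[0.4558·0.0000 + 0.5442·10.0000] = 5.1251
Node d (S = 31.88): V_d = e^(−0.06)·[0.4558·10.0000 + 0.5442·39.6715] = 24.6245
Node 0 (S = 50): V_0 = e^(−0.06)·[0.4558·5.1251 + 0.5442·24.6245] = 14.8202

£14.82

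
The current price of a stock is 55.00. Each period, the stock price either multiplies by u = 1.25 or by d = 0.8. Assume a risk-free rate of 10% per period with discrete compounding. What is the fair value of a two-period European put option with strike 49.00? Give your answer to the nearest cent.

Risk-neutral probability p = (1 + 0.1 − 0.8)/(1.25 − 0.8) = 0.3000/0.4500 = 0.6667
Terminal stock prices: S_uu = 85.94, S_ud = 55, S_dd = 35.2
Terminal payoffs (K − S): max(-36.94, 0) = 0, max(-6, 0) = 0, max(13.8, 0) = 13.8
Node u (S = 68.75): V_u = 1/1.1·[0.6667·0.0000 + 0.3333·0.0000] = 0.0000
Node d (S = 44): V_d = 1/1.1·[0.6667·0.0000 + 0.3333·13.8000] = 4.1818
Node 0 (S = 55): V_0 = 1/1.1·[0.6667·0.0000 + 0.3333·4.1818] = 1.2672

1.27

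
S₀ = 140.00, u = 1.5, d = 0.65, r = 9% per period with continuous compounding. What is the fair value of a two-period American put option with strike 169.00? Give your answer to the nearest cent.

40.81

Risk-neutral probability p = (e^0.09 − 0.65)/(1.5 − 0.65) = 0.4442/0.8500 = 0.5226
Terminal stock prices: S_uu = 315, S_ud = 136.5, S_dd = 59.15
Terminal payoffs (K − S): max(-146, 0) = 0, max(32.5, 0) = 32.5, max(109.8, 0) = 109.8
Node u (S = 210): continuation = e^(−0.09)·[0.5226·0.0000 + 0.4774·32.5000] = 14.1813; exercise value = 0.0000 ≤ continuation, so V_u = 14.1813
Node d (S = 91): continuation = e^(−0.09)·[0.5226·32.5000 + 0.4774·109.8500] = 63.4544; exercise value = 78.0000 > continuation, so V_d = 78.0000 (exercise)
Node 0 (S = 140): continuation = e^(−0.09)·[0.5226·14.1813 + 0.4774·78.0000] = 40.8080; exercise value = 29.0000 ≤ continuation, so V_0 = 40.8080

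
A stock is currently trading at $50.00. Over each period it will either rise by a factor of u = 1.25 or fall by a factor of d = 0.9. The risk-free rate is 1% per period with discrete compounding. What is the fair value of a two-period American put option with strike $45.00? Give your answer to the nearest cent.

$2.07

Risk-neutral probability p = (1 + 0.01 − 0.9)/(1.25 − 0.9) = 0.1100/0.3500 = 0.3143
Terminal stock prices: S_uu = 78.12, S_ud = 56.25, S_dd = 40.5
Terminal payoffs (K − S): max(-33.12, 0) = 0, max(-11.25, 0) = 0, max(4.5, 0) = 4.5
Node u (S = 62.5): continuation = 1/1.01·[0.3143·0.0000 + 0.6857·0.0000] = 0.0000; exercise value = 0.0000 ≤ continuation, so V_u = 0.0000
Node d (S = 45): continuation = 1/1.01·[0.3143·0.0000 + 0.6857·4.5000] = 3.0552; exercise value = 0.0000 ≤ continuation, so V_d = 3.0552
Node 0 (S = 50): continuation = 1/1.01·[0.3143·0.0000 + 0.6857·3.0552] = 2.0742; exercise value = 0.0000 ≤ continuation, so V_0 = 2.0742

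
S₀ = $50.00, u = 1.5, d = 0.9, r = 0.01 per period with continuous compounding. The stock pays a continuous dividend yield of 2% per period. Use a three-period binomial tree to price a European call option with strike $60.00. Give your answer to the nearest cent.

Per-period risk-free factor R = e^0.01 = 1.0101; dividend-adjusted growth = e^(0.01−0.02) = 0.9900.
Risk-neutral probability p = (0.9900 − 0.9)/(1.5 − 0.9) = 0.0900/0.6000 = 0.1501
Terminal stock prices: S_uuu = 168.8, S_uud = 101.2, S_udd = 60.75, S_ddd = 36.45
Terminal payoffs (S − K): max(108.8, 0) = 108.8, max(41.25, 0) = 41.25, max(0.75, 0) = 0.75, max(-23.55, 0) = 0
Node uu (S = 112.5): V_uu = e^(−0.01)·[0.1501·108.7500 + 0.8499·41.2500] = 50.8694
Node ud (S = 67.5): V_ud = e^(−0.01)·[0.1501·41.2500 + 0.8499·0.7500] = 6.7604
Node dd (S = 40.5): V_dd = e^(−0.01)·[0.1501·0.7500 + 0.8499·0.0000] = 0.1114
Node u (S = 75): V_u = e^(−0.01)·[0.1501·50.8694 + 0.8499·6.7604] = 13.2473
Node d (S = 45): V_d = e^(−0.01)·[0.1501·6.7604 + 0.8499·0.1114] = 1.0983
Node 0 (S = 50): V_0 = e^(−0.01)·[0.1501·13.2473 + 0.8499·1.0983] = 2.8926

$2.89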